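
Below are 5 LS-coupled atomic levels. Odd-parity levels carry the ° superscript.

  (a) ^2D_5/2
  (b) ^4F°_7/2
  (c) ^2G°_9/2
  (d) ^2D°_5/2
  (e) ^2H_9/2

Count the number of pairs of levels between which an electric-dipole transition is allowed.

(a)–(b): forbidden (ΔS).
(a)–(c): forbidden (ΔL, ΔJ).
(a)–(d): allowed.
(a)–(e): forbidden (parity, ΔL, ΔJ).
(b)–(c): forbidden (parity, ΔS).
(b)–(d): forbidden (parity, ΔS).
(b)–(e): forbidden (ΔS, ΔL).
(c)–(d): forbidden (parity, ΔL, ΔJ).
(c)–(e): allowed.
(d)–(e): forbidden (ΔL, ΔJ).
Allowed pairs: 2 of 10.

2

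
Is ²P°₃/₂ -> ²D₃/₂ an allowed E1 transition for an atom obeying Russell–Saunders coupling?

Reading off the term symbols: S 1/2→1/2, L 1→2, J 3/2→3/2, parity odd→even.
ΔJ = 0, ±1 (not J=0↔0): J: 3/2 → 3/2, ΔJ = +0 — passes.
ΔS = 0: S: 1/2 → 1/2 — passes.
Parity must change: odd → even — passes.
ΔL = 0, ±1 (not L=0↔0): L: 1 → 2, ΔL = +1 — passes.
All four E1 rules are satisfied.

allowed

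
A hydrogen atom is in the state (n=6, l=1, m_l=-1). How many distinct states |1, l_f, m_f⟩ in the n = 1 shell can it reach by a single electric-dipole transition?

1

E1 requires Δl = ±1, so l_f ∈ {0, 2}; with 0 ≤ l_f ≤ n_f−1 = 0, the allowed l_f values are {0}.
For l_f = 0: m_f ∈ {m_i−1, m_i, m_i+1} ∩ [−0, 0] = {0} → 1 state.
Total: 1.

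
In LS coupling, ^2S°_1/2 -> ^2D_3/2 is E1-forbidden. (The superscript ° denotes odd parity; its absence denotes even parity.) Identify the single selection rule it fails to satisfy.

Initial level: S=1/2, L=0, J=1/2, parity odd. Final level: S=1/2, L=2, J=3/2, parity even.
Parity must change: odd → even — passes.
ΔS = 0: S: 1/2 → 1/2 — passes.
ΔJ = 0, ±1 (not J=0↔0): J: 1/2 → 3/2, ΔJ = +1 — passes.
ΔL = 0, ±1 (not L=0↔0): L: 0 → 2, ΔL = +2 — fails.

the ΔL = 0, ±1 rule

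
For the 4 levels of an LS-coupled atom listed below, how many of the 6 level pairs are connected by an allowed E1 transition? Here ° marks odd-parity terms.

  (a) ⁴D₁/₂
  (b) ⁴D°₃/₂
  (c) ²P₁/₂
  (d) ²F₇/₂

1

(a)–(b): allowed.
(a)–(c): forbidden (parity, ΔS).
(a)–(d): forbidden (parity, ΔS, ΔJ).
(b)–(c): forbidden (ΔS).
(b)–(d): forbidden (ΔS, ΔJ).
(c)–(d): forbidden (parity, ΔL, ΔJ).
Allowed pairs: 1 of 6.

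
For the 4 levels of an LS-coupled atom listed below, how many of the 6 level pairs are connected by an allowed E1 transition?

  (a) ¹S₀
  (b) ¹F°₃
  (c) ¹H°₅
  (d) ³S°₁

0

(a)–(b): forbidden (ΔL, ΔJ).
(a)–(c): forbidden (ΔL, ΔJ).
(a)–(d): forbidden (ΔS, ΔL).
(b)–(c): forbidden (parity, ΔL, ΔJ).
(b)–(d): forbidden (parity, ΔS, ΔL, ΔJ).
(c)–(d): forbidden (parity, ΔS, ΔL, ΔJ).
Allowed pairs: 0 of 6.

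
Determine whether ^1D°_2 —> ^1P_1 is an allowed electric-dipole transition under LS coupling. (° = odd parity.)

ΔL = 0, ±1 (not L=0↔0): L: 2 → 1, ΔL = -1 — ok.
ΔS = 0: S: 0 → 0 — ok.
ΔJ = 0, ±1 (not J=0↔0): J: 2 → 1, ΔJ = -1 — ok.
Parity must change: odd → even — ok.
All four E1 rules are satisfied.

allowed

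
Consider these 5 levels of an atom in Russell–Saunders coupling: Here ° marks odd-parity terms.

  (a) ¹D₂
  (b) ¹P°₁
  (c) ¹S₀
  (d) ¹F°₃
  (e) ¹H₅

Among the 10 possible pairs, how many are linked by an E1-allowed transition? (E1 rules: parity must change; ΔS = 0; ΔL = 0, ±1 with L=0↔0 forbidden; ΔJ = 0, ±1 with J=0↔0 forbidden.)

(a)–(b): allowed.
(a)–(c): forbidden (parity, ΔL, ΔJ).
(a)–(d): allowed.
(a)–(e): forbidden (parity, ΔL, ΔJ).
(b)–(c): allowed.
(b)–(d): forbidden (parity, ΔL, ΔJ).
(b)–(e): forbidden (ΔL, ΔJ).
(c)–(d): forbidden (ΔL, ΔJ).
(c)–(e): forbidden (parity, ΔL, ΔJ).
(d)–(e): forbidden (ΔL, ΔJ).
Allowed pairs: 3 of 10.

3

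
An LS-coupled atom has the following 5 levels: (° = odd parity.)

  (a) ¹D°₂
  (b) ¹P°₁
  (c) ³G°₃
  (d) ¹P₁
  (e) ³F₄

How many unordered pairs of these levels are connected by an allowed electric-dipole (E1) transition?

(a)–(b): forbidden (parity).
(a)–(c): forbidden (parity, ΔS, ΔL).
(a)–(d): allowed.
(a)–(e): forbidden (ΔS, ΔJ).
(b)–(c): forbidden (parity, ΔS, ΔL, ΔJ).
(b)–(d): allowed.
(b)–(e): forbidden (ΔS, ΔL, ΔJ).
(c)–(d): forbidden (ΔS, ΔL, ΔJ).
(c)–(e): allowed.
(d)–(e): forbidden (parity, ΔS, ΔL, ΔJ).
Allowed pairs: 3 of 10.

3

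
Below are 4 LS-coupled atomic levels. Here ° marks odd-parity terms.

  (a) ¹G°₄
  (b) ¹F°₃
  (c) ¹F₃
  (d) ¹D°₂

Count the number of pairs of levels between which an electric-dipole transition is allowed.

(a)–(b): forbidden (parity).
(a)–(c): allowed.
(a)–(d): forbidden (parity, ΔL, ΔJ).
(b)–(c): allowed.
(b)–(d): forbidden (parity).
(c)–(d): allowed.
Allowed pairs: 3 of 6.

3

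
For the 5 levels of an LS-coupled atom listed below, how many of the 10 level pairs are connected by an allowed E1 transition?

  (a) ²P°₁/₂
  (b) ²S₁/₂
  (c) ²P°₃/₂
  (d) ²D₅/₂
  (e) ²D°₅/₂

(a)–(b): allowed.
(a)–(c): forbidden (parity).
(a)–(d): forbidden (ΔJ).
(a)–(e): forbidden (parity, ΔJ).
(b)–(c): allowed.
(b)–(d): forbidden (parity, ΔL, ΔJ).
(b)–(e): forbidden (ΔL, ΔJ).
(c)–(d): allowed.
(c)–(e): forbidden (parity).
(d)–(e): allowed.
Allowed pairs: 4 of 10.

4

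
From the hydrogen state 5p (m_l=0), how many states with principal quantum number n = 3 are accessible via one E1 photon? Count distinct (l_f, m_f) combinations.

E1 requires Δl = ±1, so l_f ∈ {0, 2}; with 0 ≤ l_f ≤ n_f−1 = 2, the allowed l_f values are {0, 2}.
For l_f = 0: m_f ∈ {m_i−1, m_i, m_i+1} ∩ [−0, 0] = {0} → 1 state.
For l_f = 2: m_f ∈ {m_i−1, m_i, m_i+1} ∩ [−2, 2] = {-1, 0, 1} → 3 states.
Total: 4.

4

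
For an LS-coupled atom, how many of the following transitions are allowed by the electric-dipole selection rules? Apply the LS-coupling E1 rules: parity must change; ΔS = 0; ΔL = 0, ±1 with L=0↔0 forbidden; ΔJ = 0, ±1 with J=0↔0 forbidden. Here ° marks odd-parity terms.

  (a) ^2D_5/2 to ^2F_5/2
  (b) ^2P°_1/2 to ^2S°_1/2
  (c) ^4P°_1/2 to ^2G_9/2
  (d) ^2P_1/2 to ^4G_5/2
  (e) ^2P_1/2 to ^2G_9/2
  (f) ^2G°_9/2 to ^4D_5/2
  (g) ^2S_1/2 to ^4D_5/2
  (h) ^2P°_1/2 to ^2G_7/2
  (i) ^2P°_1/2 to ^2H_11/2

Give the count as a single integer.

(a) forbidden (parity fails)
(b) forbidden (parity fails)
(c) forbidden (ΔS, ΔL, ΔJ fail)
(d) forbidden (parity, ΔS, ΔL, ΔJ fail)
(e) forbidden (parity, ΔL, ΔJ fail)
(f) forbidden (ΔS, ΔL, ΔJ fail)
(g) forbidden (parity, ΔS, ΔL, ΔJ fail)
(h) forbidden (ΔL, ΔJ fail)
(i) forbidden (ΔL, ΔJ fail)
Total allowed: 0 of 9.

0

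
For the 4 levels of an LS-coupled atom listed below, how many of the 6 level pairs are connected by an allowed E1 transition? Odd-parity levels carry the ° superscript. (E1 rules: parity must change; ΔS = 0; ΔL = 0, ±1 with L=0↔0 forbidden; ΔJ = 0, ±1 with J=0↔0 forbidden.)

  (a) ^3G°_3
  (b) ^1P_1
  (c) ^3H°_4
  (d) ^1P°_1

1

(a)–(b): forbidden (ΔS, ΔL, ΔJ).
(a)–(c): forbidden (parity).
(a)–(d): forbidden (parity, ΔS, ΔL, ΔJ).
(b)–(c): forbidden (ΔS, ΔL, ΔJ).
(b)–(d): allowed.
(c)–(d): forbidden (parity, ΔS, ΔL, ΔJ).
Allowed pairs: 1 of 6.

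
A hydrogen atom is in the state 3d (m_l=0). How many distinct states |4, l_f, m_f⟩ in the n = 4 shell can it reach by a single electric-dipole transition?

E1 requires Δl = ±1, so l_f ∈ {1, 3}; with 0 ≤ l_f ≤ n_f−1 = 3, the allowed l_f values are {1, 3}.
For l_f = 1: m_f ∈ {m_i−1, m_i, m_i+1} ∩ [−1, 1] = {-1, 0, 1} → 3 states.
For l_f = 3: m_f ∈ {m_i−1, m_i, m_i+1} ∩ [−3, 3] = {-1, 0, 1} → 3 states.
Total: 6.

6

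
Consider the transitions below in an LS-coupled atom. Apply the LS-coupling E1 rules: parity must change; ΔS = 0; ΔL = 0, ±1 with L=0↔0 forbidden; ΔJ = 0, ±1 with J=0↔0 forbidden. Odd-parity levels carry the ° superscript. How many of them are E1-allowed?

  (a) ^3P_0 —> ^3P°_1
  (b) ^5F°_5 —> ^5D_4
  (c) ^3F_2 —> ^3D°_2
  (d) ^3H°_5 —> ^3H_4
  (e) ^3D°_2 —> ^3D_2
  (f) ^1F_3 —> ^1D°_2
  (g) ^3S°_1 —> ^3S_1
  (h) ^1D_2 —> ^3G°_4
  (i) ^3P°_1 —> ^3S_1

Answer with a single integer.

7

(a) allowed
(b) allowed
(c) allowed
(d) allowed
(e) allowed
(f) allowed
(g) forbidden (ΔL fails)
(h) forbidden (ΔS, ΔL, ΔJ fail)
(i) allowed
Total allowed: 7 of 9.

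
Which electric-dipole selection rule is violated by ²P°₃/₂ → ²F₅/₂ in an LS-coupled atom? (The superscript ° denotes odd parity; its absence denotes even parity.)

Initial level: S=1/2, L=1, J=3/2, parity odd. Final level: S=1/2, L=3, J=5/2, parity even.
Parity must change: odd → even — satisfied.
ΔS = 0: S: 1/2 → 1/2 — satisfied.
ΔL = 0, ±1 (not L=0↔0): L: 1 → 3, ΔL = +2 — violated.
ΔJ = 0, ±1 (not J=0↔0): J: 3/2 → 5/2, ΔJ = +1 — satisfied.

the ΔL = 0, ±1 rule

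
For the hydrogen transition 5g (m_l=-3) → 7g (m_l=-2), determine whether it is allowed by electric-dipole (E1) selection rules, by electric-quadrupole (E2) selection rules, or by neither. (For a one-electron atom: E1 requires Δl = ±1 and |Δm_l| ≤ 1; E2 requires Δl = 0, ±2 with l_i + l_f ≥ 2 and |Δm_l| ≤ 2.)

Δl = 4 − 4 = +0; l_i + l_f = 8.
Δm_l = +1.
E1 (Δl = ±1, |Δm_l| ≤ 1): not satisfied.
E2 (Δl = 0,±2, l_i+l_f ≥ 2, |Δm_l| ≤ 2): satisfied.

E2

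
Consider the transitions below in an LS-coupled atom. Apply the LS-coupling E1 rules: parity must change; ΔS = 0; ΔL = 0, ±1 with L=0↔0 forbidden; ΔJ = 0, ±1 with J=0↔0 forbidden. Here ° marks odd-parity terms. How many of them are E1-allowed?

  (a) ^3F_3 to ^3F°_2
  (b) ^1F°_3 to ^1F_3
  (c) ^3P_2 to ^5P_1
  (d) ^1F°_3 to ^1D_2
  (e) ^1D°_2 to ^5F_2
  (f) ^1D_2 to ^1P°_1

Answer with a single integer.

4

(a) allowed
(b) allowed
(c) forbidden (parity, ΔS fail)
(d) allowed
(e) forbidden (ΔS fails)
(f) allowed
Total allowed: 4 of 6.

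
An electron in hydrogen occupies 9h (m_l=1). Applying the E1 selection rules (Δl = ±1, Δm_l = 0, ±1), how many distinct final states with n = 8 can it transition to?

6

E1 requires Δl = ±1, so l_f ∈ {4, 6}; with 0 ≤ l_f ≤ n_f−1 = 7, the allowed l_f values are {4, 6}.
For l_f = 4: m_f ∈ {m_i−1, m_i, m_i+1} ∩ [−4, 4] = {0, 1, 2} → 3 states.
For l_f = 6: m_f ∈ {m_i−1, m_i, m_i+1} ∩ [−6, 6] = {0, 1, 2} → 3 states.
Total: 6.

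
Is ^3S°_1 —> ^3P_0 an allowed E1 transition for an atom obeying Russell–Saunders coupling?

allowed

Initial level: S=1, L=0, J=1, parity odd. Final level: S=1, L=1, J=0, parity even.
Parity must change: odd → even — ok.
ΔS = 0: S: 1 → 1 — ok.
ΔL = 0, ±1 (not L=0↔0): L: 0 → 1, ΔL = +1 — ok.
ΔJ = 0, ±1 (not J=0↔0): J: 1 → 0, ΔJ = -1 — ok.
All four E1 rules are satisfied.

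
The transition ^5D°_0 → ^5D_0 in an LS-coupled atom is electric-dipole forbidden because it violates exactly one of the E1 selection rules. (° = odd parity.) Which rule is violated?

the J=0 ↔ J=0 exclusion

ΔJ = 0, ±1 (not J=0↔0): J: 0 → 0, ΔJ = +0 — violated.
Parity must change: odd → even — satisfied.
ΔL = 0, ±1 (not L=0↔0): L: 2 → 2, ΔL = +0 — satisfied.
ΔS = 0: S: 2 → 2 — satisfied.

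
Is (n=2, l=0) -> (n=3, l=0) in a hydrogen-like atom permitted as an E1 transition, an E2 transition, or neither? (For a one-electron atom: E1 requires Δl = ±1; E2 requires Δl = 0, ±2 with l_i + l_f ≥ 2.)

neither

Δl = 0 − 0 = +0; l_i + l_f = 0.
E1 (Δl = ±1): not satisfied.
E2 (Δl = 0,±2, l_i+l_f ≥ 2): not satisfied.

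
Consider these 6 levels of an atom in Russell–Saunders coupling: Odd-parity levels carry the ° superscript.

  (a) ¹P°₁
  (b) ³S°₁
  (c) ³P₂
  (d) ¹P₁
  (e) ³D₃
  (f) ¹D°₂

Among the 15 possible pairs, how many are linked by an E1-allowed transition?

3

(a)–(b): forbidden (parity, ΔS).
(a)–(c): forbidden (ΔS).
(a)–(d): allowed.
(a)–(e): forbidden (ΔS, ΔJ).
(a)–(f): forbidden (parity).
(b)–(c): allowed.
(b)–(d): forbidden (ΔS).
(b)–(e): forbidden (ΔL, ΔJ).
(b)–(f): forbidden (parity, ΔS, ΔL).
(c)–(d): forbidden (parity, ΔS).
(c)–(e): forbidden (parity).
(c)–(f): forbidden (ΔS).
(d)–(e): forbidden (parity, ΔS, ΔJ).
(d)–(f): allowed.
(e)–(f): forbidden (ΔS).
Allowed pairs: 3 of 15.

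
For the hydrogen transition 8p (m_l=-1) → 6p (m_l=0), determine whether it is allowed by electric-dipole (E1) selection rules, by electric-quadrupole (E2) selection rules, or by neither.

Δl = 1 − 1 = +0; l_i + l_f = 2.
Δm_l = +1.
E1 (Δl = ±1, |Δm_l| ≤ 1): not satisfied.
E2 (Δl = 0,±2, l_i+l_f ≥ 2, |Δm_l| ≤ 2): satisfied.

E2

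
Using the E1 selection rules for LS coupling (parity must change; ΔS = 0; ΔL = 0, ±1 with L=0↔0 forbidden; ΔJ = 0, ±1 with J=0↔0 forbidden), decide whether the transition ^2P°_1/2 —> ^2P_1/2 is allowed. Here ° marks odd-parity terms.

allowed

Parity must change: odd → even — ok.
ΔS = 0: S: 1/2 → 1/2 — ok.
ΔL = 0, ±1 (not L=0↔0): L: 1 → 1, ΔL = +0 — ok.
ΔJ = 0, ±1 (not J=0↔0): J: 1/2 → 1/2, ΔJ = +0 — ok.
All four E1 rules are satisfied.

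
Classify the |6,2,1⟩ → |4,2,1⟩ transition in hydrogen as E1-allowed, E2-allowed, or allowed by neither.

E2

Δl = 2 − 2 = +0; l_i + l_f = 4.
Δm_l = +0.
E1 (Δl = ±1, |Δm_l| ≤ 1): not satisfied.
E2 (Δl = 0,±2, l_i+l_f ≥ 2, |Δm_l| ≤ 2): satisfied.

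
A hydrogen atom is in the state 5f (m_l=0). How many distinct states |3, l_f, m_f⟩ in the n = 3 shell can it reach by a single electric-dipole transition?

3

E1 requires Δl = ±1, so l_f ∈ {2, 4}; with 0 ≤ l_f ≤ n_f−1 = 2, the allowed l_f values are {2}.
For l_f = 2: m_f ∈ {m_i−1, m_i, m_i+1} ∩ [−2, 2] = {-1, 0, 1} → 3 states.
Total: 3.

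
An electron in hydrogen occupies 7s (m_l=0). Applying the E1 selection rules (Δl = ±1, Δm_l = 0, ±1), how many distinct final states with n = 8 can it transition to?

3

E1 requires Δl = ±1, so l_f ∈ {-1, 1}; with 0 ≤ l_f ≤ n_f−1 = 7, the allowed l_f values are {1}.
For l_f = 1: m_f ∈ {m_i−1, m_i, m_i+1} ∩ [−1, 1] = {-1, 0, 1} → 3 states.
Total: 3.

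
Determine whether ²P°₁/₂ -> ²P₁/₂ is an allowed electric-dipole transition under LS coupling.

Initial level: S=1/2, L=1, J=1/2, parity odd. Final level: S=1/2, L=1, J=1/2, parity even.
Parity must change: odd → even — ✓.
ΔS = 0: S: 1/2 → 1/2 — ✓.
ΔL = 0, ±1 (not L=0↔0): L: 1 → 1, ΔL = +0 — ✓.
ΔJ = 0, ±1 (not J=0↔0): J: 1/2 → 1/2, ΔJ = +0 — ✓.
All four E1 rules are satisfied.

allowed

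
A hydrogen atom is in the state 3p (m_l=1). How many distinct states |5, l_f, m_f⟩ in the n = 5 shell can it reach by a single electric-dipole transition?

E1 requires Δl = ±1, so l_f ∈ {0, 2}; with 0 ≤ l_f ≤ n_f−1 = 4, the allowed l_f values are {0, 2}.
For l_f = 0: m_f ∈ {m_i−1, m_i, m_i+1} ∩ [−0, 0] = {0} → 1 state.
For l_f = 2: m_f ∈ {m_i−1, m_i, m_i+1} ∩ [−2, 2] = {0, 1, 2} → 3 states.
Total: 4.

4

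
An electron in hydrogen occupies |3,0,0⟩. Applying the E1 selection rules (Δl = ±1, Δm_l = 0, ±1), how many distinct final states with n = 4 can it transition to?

3

E1 requires Δl = ±1, so l_f ∈ {-1, 1}; with 0 ≤ l_f ≤ n_f−1 = 3, the allowed l_f values are {1}.
For l_f = 1: m_f ∈ {m_i−1, m_i, m_i+1} ∩ [−1, 1] = {-1, 0, 1} → 3 states.
Total: 3.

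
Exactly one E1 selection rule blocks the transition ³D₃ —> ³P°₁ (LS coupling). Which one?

the ΔJ = 0, ±1 rule

Initial level: S=1, L=2, J=3, parity even. Final level: S=1, L=1, J=1, parity odd.
Parity must change: even → odd — ✓.
ΔS = 0: S: 1 → 1 — ✓.
ΔL = 0, ±1 (not L=0↔0): L: 2 → 1, ΔL = -1 — ✓.
ΔJ = 0, ±1 (not J=0↔0): J: 3 → 1, ΔJ = -2 — ✗.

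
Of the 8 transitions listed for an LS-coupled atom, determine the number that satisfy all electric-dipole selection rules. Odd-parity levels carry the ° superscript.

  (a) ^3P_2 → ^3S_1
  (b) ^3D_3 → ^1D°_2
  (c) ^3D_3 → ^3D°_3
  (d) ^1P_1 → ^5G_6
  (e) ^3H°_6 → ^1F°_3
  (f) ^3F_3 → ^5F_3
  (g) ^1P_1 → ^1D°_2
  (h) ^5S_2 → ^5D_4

(a) forbidden (parity fails)
(b) forbidden (ΔS fails)
(c) allowed
(d) forbidden (parity, ΔS, ΔL, ΔJ fail)
(e) forbidden (parity, ΔS, ΔL, ΔJ fail)
(f) forbidden (parity, ΔS fail)
(g) allowed
(h) forbidden (parity, ΔL, ΔJ fail)
Total allowed: 2 of 8.

2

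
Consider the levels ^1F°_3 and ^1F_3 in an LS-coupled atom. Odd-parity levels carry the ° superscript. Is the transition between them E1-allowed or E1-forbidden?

Reading off the term symbols: S 0→0, L 3→3, J 3→3, parity odd→even.
Parity must change: odd → even — passes.
ΔS = 0: S: 0 → 0 — passes.
ΔL = 0, ±1 (not L=0↔0): L: 3 → 3, ΔL = +0 — passes.
ΔJ = 0, ±1 (not J=0↔0): J: 3 → 3, ΔJ = +0 — passes.
All four E1 rules are satisfied.

allowed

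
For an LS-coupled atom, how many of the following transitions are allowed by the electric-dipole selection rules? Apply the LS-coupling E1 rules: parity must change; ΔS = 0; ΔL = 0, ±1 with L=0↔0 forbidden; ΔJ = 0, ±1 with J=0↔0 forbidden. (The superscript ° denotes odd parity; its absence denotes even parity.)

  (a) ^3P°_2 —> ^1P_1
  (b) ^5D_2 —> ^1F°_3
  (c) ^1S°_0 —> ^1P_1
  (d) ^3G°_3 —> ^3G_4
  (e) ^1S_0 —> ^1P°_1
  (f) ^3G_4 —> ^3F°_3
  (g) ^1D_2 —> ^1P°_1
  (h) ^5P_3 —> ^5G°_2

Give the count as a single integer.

(a) forbidden (ΔS fails)
(b) forbidden (ΔS fails)
(c) allowed
(d) allowed
(e) allowed
(f) allowed
(g) allowed
(h) forbidden (ΔL fails)
Total allowed: 5 of 8.

5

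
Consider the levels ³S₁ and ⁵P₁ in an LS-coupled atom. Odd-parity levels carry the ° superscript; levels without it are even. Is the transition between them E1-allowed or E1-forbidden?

Reading off the term symbols: S 1→2, L 0→1, J 1→1, parity even→even.
Parity must change: even → even — fails.
ΔJ = 0, ±1 (not J=0↔0): J: 1 → 1, ΔJ = +0 — passes.
ΔS = 0: S: 1 → 2 — fails.
ΔL = 0, ±1 (not L=0↔0): L: 0 → 1, ΔL = +1 — passes.
Rule(s) violated: parity, ΔS.

forbidden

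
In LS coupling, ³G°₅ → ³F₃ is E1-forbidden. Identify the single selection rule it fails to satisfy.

Parity must change: odd → even — passes.
ΔS = 0: S: 1 → 1 — passes.
ΔL = 0, ±1 (not L=0↔0): L: 4 → 3, ΔL = -1 — passes.
ΔJ = 0, ±1 (not J=0↔0): J: 5 → 3, ΔJ = -2 — fails.

the ΔJ = 0, ±1 rule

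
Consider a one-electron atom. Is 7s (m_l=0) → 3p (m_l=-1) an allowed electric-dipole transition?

Δl = 1 − 0 = +1; the E1 rule Δl = ±1 is ✓.
Δm_l = -1 − (0) = -1. E1 requires Δm_l = 0, ±1: ✓.
All E1 selection rules are satisfied.

allowed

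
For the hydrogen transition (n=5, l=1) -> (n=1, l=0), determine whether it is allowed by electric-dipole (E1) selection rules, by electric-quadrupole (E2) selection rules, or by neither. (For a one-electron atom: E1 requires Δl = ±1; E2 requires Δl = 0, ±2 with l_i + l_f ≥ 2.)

Δl = 0 − 1 = -1; l_i + l_f = 1.
E1 (Δl = ±1): satisfied.
E2 (Δl = 0,±2, l_i+l_f ≥ 2): not satisfied.

E1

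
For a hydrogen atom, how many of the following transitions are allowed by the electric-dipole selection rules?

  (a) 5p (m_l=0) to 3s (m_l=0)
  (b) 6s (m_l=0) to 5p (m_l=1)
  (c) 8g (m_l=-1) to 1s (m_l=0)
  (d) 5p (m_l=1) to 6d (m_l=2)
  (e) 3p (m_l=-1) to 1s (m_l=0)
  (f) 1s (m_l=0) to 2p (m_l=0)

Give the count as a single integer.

(a) allowed
(b) allowed
(c) forbidden — Δl = -4 (E1 requires Δl = ±1)
(d) allowed
(e) allowed
(f) allowed
Total allowed: 5 of 6.

5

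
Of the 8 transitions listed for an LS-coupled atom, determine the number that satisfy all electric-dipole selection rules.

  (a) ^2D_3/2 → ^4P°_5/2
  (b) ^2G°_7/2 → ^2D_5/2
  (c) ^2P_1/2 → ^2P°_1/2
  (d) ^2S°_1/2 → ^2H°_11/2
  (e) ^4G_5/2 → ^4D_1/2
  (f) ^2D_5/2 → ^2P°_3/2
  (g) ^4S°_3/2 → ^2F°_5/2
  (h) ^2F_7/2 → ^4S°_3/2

(a) forbidden (ΔS fails)
(b) forbidden (ΔL fails)
(c) allowed
(d) forbidden (parity, ΔL, ΔJ fail)
(e) forbidden (parity, ΔL, ΔJ fail)
(f) allowed
(g) forbidden (parity, ΔS, ΔL fail)
(h) forbidden (ΔS, ΔL, ΔJ fail)
Total allowed: 2 of 8.

2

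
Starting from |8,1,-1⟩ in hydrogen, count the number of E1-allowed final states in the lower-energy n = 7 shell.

4

E1 requires Δl = ±1, so l_f ∈ {0, 2}; with 0 ≤ l_f ≤ n_f−1 = 6, the allowed l_f values are {0, 2}.
For l_f = 0: m_f ∈ {m_i−1, m_i, m_i+1} ∩ [−0, 0] = {0} → 1 state.
For l_f = 2: m_f ∈ {m_i−1, m_i, m_i+1} ∩ [−2, 2] = {-2, -1, 0} → 3 states.
Total: 4.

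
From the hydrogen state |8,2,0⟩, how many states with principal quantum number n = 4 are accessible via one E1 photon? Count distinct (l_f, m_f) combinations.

E1 requires Δl = ±1, so l_f ∈ {1, 3}; with 0 ≤ l_f ≤ n_f−1 = 3, the allowed l_f values are {1, 3}.
For l_f = 1: m_f ∈ {m_i−1, m_i, m_i+1} ∩ [−1, 1] = {-1, 0, 1} → 3 states.
For l_f = 3: m_f ∈ {m_i−1, m_i, m_i+1} ∩ [−3, 3] = {-1, 0, 1} → 3 states.
Total: 6.

6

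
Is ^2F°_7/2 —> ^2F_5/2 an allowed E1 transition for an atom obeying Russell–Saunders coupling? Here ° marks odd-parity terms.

allowed

Reading off the term symbols: S 1/2→1/2, L 3→3, J 7/2→5/2, parity odd→even.
ΔS = 0: S: 1/2 → 1/2 — ✓.
ΔJ = 0, ±1 (not J=0↔0): J: 7/2 → 5/2, ΔJ = -1 — ✓.
ΔL = 0, ±1 (not L=0↔0): L: 3 → 3, ΔL = +0 — ✓.
Parity must change: odd → even — ✓.
All four E1 rules are satisfied.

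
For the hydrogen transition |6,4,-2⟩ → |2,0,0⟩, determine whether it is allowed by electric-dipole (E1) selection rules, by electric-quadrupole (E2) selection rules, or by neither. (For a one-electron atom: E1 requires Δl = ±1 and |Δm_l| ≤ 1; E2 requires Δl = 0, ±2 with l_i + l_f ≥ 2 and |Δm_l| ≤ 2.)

neither

Δl = 0 − 4 = -4; l_i + l_f = 4.
Δm_l = +2.
E1 (Δl = ±1, |Δm_l| ≤ 1): not satisfied.
E2 (Δl = 0,±2, l_i+l_f ≥ 2, |Δm_l| ≤ 2): not satisfied.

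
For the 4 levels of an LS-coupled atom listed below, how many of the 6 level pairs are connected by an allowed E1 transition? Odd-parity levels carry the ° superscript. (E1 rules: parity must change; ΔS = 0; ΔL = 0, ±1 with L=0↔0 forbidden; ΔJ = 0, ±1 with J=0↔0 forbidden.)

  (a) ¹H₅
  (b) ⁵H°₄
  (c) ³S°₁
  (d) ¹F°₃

0

(a)–(b): forbidden (ΔS).
(a)–(c): forbidden (ΔS, ΔL, ΔJ).
(a)–(d): forbidden (ΔL, ΔJ).
(b)–(c): forbidden (parity, ΔS, ΔL, ΔJ).
(b)–(d): forbidden (parity, ΔS, ΔL).
(c)–(d): forbidden (parity, ΔS, ΔL, ΔJ).
Allowed pairs: 0 of 6.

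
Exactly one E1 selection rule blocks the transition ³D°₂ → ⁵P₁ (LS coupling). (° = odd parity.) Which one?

Parity must change: odd → even — ok.
ΔS = 0: S: 1 → 2 — fails.
ΔL = 0, ±1 (not L=0↔0): L: 2 → 1, ΔL = -1 — ok.
ΔJ = 0, ±1 (not J=0↔0): J: 2 → 1, ΔJ = -1 — ok.

the ΔS = 0 rule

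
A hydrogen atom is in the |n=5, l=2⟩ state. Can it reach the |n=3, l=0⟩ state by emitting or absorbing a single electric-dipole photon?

forbidden

Initial l = 2, final l = 0, so Δl = -2. E1 requires Δl = ±1: fails.
The transition is electric-dipole forbidden.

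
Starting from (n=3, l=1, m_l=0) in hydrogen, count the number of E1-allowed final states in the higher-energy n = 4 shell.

4

E1 requires Δl = ±1, so l_f ∈ {0, 2}; with 0 ≤ l_f ≤ n_f−1 = 3, the allowed l_f values are {0, 2}.
For l_f = 0: m_f ∈ {m_i−1, m_i, m_i+1} ∩ [−0, 0] = {0} → 1 state.
For l_f = 2: m_f ∈ {m_i−1, m_i, m_i+1} ∩ [−2, 2] = {-1, 0, 1} → 3 states.
Total: 4.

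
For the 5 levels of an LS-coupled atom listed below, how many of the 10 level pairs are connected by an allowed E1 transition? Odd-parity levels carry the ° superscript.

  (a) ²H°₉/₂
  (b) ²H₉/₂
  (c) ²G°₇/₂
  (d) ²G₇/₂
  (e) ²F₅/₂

5

(a)–(b): allowed.
(a)–(c): forbidden (parity).
(a)–(d): allowed.
(a)–(e): forbidden (ΔL, ΔJ).
(b)–(c): allowed.
(b)–(d): forbidden (parity).
(b)–(e): forbidden (parity, ΔL, ΔJ).
(c)–(d): allowed.
(c)–(e): allowed.
(d)–(e): forbidden (parity).
Allowed pairs: 5 of 10.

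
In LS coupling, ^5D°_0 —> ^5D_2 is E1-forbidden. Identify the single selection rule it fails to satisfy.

ΔS = 0: S: 2 → 2 — passes.
ΔJ = 0, ±1 (not J=0↔0): J: 0 → 2, ΔJ = +2 — fails.
Parity must change: odd → even — passes.
ΔL = 0, ±1 (not L=0↔0): L: 2 → 2, ΔL = +0 — passes.

the ΔJ = 0, ±1 rule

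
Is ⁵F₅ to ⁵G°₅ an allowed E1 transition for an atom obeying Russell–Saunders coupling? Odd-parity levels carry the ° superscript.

Initial level: S=2, L=3, J=5, parity even. Final level: S=2, L=4, J=5, parity odd.
Parity must change: even → odd — ok.
ΔS = 0: S: 2 → 2 — ok.
ΔL = 0, ±1 (not L=0↔0): L: 3 → 4, ΔL = +1 — ok.
ΔJ = 0, ±1 (not J=0↔0): J: 5 → 5, ΔJ = +0 — ok.
All four E1 rules are satisfied.

allowed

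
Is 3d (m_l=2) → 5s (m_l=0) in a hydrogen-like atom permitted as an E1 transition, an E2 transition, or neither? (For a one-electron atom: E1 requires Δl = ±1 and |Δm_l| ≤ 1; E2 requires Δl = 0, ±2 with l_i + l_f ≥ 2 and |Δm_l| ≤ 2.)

E2

Δl = 0 − 2 = -2; l_i + l_f = 2.
Δm_l = -2.
E1 (Δl = ±1, |Δm_l| ≤ 1): not satisfied.
E2 (Δl = 0,±2, l_i+l_f ≥ 2, |Δm_l| ≤ 2): satisfied.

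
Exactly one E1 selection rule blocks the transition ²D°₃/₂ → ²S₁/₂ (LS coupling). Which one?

the ΔL = 0, ±1 rule

Initial level: S=1/2, L=2, J=3/2, parity odd. Final level: S=1/2, L=0, J=1/2, parity even.
ΔL = 0, ±1 (not L=0↔0): L: 2 → 0, ΔL = -2 — fails.
Parity must change: odd → even — passes.
ΔJ = 0, ±1 (not J=0↔0): J: 3/2 → 1/2, ΔJ = -1 — passes.
ΔS = 0: S: 1/2 → 1/2 — passes.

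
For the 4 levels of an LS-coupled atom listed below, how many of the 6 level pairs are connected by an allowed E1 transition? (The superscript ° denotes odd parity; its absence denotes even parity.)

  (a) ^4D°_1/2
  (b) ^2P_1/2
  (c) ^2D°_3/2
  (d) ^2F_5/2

2

(a)–(b): forbidden (ΔS).
(a)–(c): forbidden (parity, ΔS).
(a)–(d): forbidden (ΔS, ΔJ).
(b)–(c): allowed.
(b)–(d): forbidden (parity, ΔL, ΔJ).
(c)–(d): allowed.
Allowed pairs: 2 of 6.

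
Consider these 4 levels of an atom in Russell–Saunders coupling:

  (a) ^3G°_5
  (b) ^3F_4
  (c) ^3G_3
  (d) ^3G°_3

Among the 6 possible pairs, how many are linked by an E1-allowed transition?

(a)–(b): allowed.
(a)–(c): forbidden (ΔJ).
(a)–(d): forbidden (parity, ΔJ).
(b)–(c): forbidden (parity).
(b)–(d): allowed.
(c)–(d): allowed.
Allowed pairs: 3 of 6.

3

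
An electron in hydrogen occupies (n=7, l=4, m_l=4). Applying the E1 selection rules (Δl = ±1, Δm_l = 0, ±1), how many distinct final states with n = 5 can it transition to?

1

E1 requires Δl = ±1, so l_f ∈ {3, 5}; with 0 ≤ l_f ≤ n_f−1 = 4, the allowed l_f values are {3}.
For l_f = 3: m_f ∈ {m_i−1, m_i, m_i+1} ∩ [−3, 3] = {3} → 1 state.
Total: 1.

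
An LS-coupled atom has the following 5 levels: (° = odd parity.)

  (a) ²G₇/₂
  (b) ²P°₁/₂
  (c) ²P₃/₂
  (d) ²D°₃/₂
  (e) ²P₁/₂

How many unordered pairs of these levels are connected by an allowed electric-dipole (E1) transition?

4

(a)–(b): forbidden (ΔL, ΔJ).
(a)–(c): forbidden (parity, ΔL, ΔJ).
(a)–(d): forbidden (ΔL, ΔJ).
(a)–(e): forbidden (parity, ΔL, ΔJ).
(b)–(c): allowed.
(b)–(d): forbidden (parity).
(b)–(e): allowed.
(c)–(d): allowed.
(c)–(e): forbidden (parity).
(d)–(e): allowed.
Allowed pairs: 4 of 10.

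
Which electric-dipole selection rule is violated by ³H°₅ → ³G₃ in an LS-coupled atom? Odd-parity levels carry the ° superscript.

the ΔJ = 0, ±1 rule

Reading off the term symbols: S 1→1, L 5→4, J 5→3, parity odd→even.
Parity must change: odd → even — passes.
ΔS = 0: S: 1 → 1 — passes.
ΔL = 0, ±1 (not L=0↔0): L: 5 → 4, ΔL = -1 — passes.
ΔJ = 0, ±1 (not J=0↔0): J: 5 → 3, ΔJ = -2 — fails.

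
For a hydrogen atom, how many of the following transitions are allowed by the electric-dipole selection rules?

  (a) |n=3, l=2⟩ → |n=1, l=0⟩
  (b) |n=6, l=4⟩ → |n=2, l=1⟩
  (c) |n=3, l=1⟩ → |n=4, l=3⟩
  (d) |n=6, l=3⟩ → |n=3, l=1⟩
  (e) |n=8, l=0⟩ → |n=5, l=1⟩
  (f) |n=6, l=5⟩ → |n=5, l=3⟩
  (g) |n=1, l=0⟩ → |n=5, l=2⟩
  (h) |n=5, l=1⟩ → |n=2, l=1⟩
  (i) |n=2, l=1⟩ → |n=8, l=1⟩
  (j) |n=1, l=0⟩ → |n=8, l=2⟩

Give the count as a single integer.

1

(a) forbidden — Δl = -2 (E1 requires Δl = ±1)
(b) forbidden — Δl = -3 (E1 requires Δl = ±1)
(c) forbidden — Δl = +2 (E1 requires Δl = ±1)
(d) forbidden — Δl = -2 (E1 requires Δl = ±1)
(e) allowed
(f) forbidden — Δl = -2 (E1 requires Δl = ±1)
(g) forbidden — Δl = +2 (E1 requires Δl = ±1)
(h) forbidden — Δl = +0 (E1 requires Δl = ±1)
(i) forbidden — Δl = +0 (E1 requires Δl = ±1)
(j) forbidden — Δl = +2 (E1 requires Δl = ±1)
Total allowed: 1 of 10.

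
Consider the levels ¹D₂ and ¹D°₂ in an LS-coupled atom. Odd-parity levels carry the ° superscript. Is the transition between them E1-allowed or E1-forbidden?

allowed

Parity must change: even → odd — ✓.
ΔS = 0: S: 0 → 0 — ✓.
ΔL = 0, ±1 (not L=0↔0): L: 2 → 2, ΔL = +0 — ✓.
ΔJ = 0, ±1 (not J=0↔0): J: 2 → 2, ΔJ = +0 — ✓.
All four E1 rules are satisfied.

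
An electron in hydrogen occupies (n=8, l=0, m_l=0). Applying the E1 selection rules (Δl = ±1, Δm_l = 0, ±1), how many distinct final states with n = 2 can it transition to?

E1 requires Δl = ±1, so l_f ∈ {-1, 1}; with 0 ≤ l_f ≤ n_f−1 = 1, the allowed l_f values are {1}.
For l_f = 1: m_f ∈ {m_i−1, m_i, m_i+1} ∩ [−1, 1] = {-1, 0, 1} → 3 states.
Total: 3.

3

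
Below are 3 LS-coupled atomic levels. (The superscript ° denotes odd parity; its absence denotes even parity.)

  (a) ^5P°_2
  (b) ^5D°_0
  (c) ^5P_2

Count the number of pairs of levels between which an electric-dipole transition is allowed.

(a)–(b): forbidden (parity, ΔJ).
(a)–(c): allowed.
(b)–(c): forbidden (ΔJ).
Allowed pairs: 1 of 3.

1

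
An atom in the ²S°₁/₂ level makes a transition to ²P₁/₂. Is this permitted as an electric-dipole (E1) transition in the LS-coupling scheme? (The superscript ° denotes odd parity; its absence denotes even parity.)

Parity must change: odd → even — ✓.
ΔS = 0: S: 1/2 → 1/2 — ✓.
ΔL = 0, ±1 (not L=0↔0): L: 0 → 1, ΔL = +1 — ✓.
ΔJ = 0, ±1 (not J=0↔0): J: 1/2 → 1/2, ΔJ = +0 — ✓.
All four E1 rules are satisfied.

allowed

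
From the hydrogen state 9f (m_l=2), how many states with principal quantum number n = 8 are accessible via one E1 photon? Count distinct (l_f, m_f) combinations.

E1 requires Δl = ±1, so l_f ∈ {2, 4}; with 0 ≤ l_f ≤ n_f−1 = 7, the allowed l_f values are {2, 4}.
For l_f = 2: m_f ∈ {m_i−1, m_i, m_i+1} ∩ [−2, 2] = {1, 2} → 2 states.
For l_f = 4: m_f ∈ {m_i−1, m_i, m_i+1} ∩ [−4, 4] = {1, 2, 3} → 3 states.
Total: 5.

5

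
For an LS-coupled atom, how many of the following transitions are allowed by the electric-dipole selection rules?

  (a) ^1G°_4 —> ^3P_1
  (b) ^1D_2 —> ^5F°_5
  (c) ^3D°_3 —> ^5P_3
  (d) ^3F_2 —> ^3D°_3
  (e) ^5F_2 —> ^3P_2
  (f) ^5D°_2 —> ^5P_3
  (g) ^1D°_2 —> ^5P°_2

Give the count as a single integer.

2

(a) forbidden (ΔS, ΔL, ΔJ fail)
(b) forbidden (ΔS, ΔJ fail)
(c) forbidden (ΔS fails)
(d) allowed
(e) forbidden (parity, ΔS, ΔL fail)
(f) allowed
(g) forbidden (parity, ΔS fail)
Total allowed: 2 of 7.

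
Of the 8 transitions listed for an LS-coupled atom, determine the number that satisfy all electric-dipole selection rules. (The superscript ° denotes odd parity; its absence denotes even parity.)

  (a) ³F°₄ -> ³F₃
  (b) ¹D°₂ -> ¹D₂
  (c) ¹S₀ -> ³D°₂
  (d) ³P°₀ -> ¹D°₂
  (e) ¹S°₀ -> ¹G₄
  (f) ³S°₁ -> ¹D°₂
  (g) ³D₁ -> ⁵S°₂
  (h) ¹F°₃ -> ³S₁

(a) allowed
(b) allowed
(c) forbidden (ΔS, ΔL, ΔJ fail)
(d) forbidden (parity, ΔS, ΔJ fail)
(e) forbidden (ΔL, ΔJ fail)
(f) forbidden (parity, ΔS, ΔL fail)
(g) forbidden (ΔS, ΔL fail)
(h) forbidden (ΔS, ΔL, ΔJ fail)
Total allowed: 2 of 8.

2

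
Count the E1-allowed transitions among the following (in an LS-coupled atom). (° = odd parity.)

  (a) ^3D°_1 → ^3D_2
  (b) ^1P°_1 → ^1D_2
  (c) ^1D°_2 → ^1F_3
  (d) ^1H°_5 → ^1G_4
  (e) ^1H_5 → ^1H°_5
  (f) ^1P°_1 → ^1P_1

(a) allowed
(b) allowed
(c) allowed
(d) allowed
(e) allowed
(f) allowed
Total allowed: 6 of 6.

6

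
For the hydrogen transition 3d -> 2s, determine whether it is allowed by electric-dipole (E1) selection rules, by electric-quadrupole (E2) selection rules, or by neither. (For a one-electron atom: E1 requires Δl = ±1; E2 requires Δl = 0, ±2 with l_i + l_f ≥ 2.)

E2

Δl = 0 − 2 = -2; l_i + l_f = 2.
E1 (Δl = ±1): not satisfied.
E2 (Δl = 0,±2, l_i+l_f ≥ 2): satisfied.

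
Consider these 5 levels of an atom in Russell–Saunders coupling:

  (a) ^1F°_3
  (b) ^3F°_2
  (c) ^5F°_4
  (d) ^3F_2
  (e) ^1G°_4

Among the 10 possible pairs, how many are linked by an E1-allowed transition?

(a)–(b): forbidden (parity, ΔS).
(a)–(c): forbidden (parity, ΔS).
(a)–(d): forbidden (ΔS).
(a)–(e): forbidden (parity).
(b)–(c): forbidden (parity, ΔS, ΔJ).
(b)–(d): allowed.
(b)–(e): forbidden (parity, ΔS, ΔJ).
(c)–(d): forbidden (ΔS, ΔJ).
(c)–(e): forbidden (parity, ΔS).
(d)–(e): forbidden (ΔS, ΔJ).
Allowed pairs: 1 of 10.

1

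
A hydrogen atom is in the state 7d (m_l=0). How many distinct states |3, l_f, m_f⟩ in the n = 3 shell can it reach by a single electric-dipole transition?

3

E1 requires Δl = ±1, so l_f ∈ {1, 3}; with 0 ≤ l_f ≤ n_f−1 = 2, the allowed l_f values are {1}.
For l_f = 1: m_f ∈ {m_i−1, m_i, m_i+1} ∩ [−1, 1] = {-1, 0, 1} → 3 states.
Total: 3.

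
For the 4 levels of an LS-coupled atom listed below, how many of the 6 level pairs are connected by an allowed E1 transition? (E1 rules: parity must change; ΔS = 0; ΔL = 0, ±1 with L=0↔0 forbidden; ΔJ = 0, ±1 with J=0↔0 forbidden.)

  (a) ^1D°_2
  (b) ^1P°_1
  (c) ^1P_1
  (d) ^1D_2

(a)–(b): forbidden (parity).
(a)–(c): allowed.
(a)–(d): allowed.
(b)–(c): allowed.
(b)–(d): allowed.
(c)–(d): forbidden (parity).
Allowed pairs: 4 of 6.

4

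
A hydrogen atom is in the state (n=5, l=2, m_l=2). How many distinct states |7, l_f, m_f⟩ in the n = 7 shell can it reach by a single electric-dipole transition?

E1 requires Δl = ±1, so l_f ∈ {1, 3}; with 0 ≤ l_f ≤ n_f−1 = 6, the allowed l_f values are {1, 3}.
For l_f = 1: m_f ∈ {m_i−1, m_i, m_i+1} ∩ [−1, 1] = {1} → 1 state.
For l_f = 3: m_f ∈ {m_i−1, m_i, m_i+1} ∩ [−3, 3] = {1, 2, 3} → 3 states.
Total: 4.

4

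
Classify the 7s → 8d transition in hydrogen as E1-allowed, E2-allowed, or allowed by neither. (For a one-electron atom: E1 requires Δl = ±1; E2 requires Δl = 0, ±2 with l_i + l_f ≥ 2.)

E2

Δl = 2 − 0 = +2; l_i + l_f = 2.
E1 (Δl = ±1): not satisfied.
E2 (Δl = 0,±2, l_i+l_f ≥ 2): satisfied.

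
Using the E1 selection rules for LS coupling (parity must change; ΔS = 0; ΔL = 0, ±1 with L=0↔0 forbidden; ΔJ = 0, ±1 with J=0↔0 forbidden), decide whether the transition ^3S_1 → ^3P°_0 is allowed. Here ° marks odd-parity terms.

Initial level: S=1, L=0, J=1, parity even. Final level: S=1, L=1, J=0, parity odd.
Parity must change: even → odd — ok.
ΔS = 0: S: 1 → 1 — ok.
ΔL = 0, ±1 (not L=0↔0): L: 0 → 1, ΔL = +1 — ok.
ΔJ = 0, ±1 (not J=0↔0): J: 1 → 0, ΔJ = -1 — ok.
All four E1 rules are satisfied.

allowed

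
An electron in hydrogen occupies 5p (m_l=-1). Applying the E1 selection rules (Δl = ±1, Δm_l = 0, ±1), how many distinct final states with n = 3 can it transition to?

E1 requires Δl = ±1, so l_f ∈ {0, 2}; with 0 ≤ l_f ≤ n_f−1 = 2, the allowed l_f values are {0, 2}.
For l_f = 0: m_f ∈ {m_i−1, m_i, m_i+1} ∩ [−0, 0] = {0} → 1 state.
For l_f = 2: m_f ∈ {m_i−1, m_i, m_i+1} ∩ [−2, 2] = {-2, -1, 0} → 3 states.
Total: 4.

4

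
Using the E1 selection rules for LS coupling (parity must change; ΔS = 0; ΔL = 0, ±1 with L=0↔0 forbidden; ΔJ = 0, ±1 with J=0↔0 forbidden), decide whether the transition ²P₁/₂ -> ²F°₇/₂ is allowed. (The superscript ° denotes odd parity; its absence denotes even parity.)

Parity must change: even → odd — ok.
ΔS = 0: S: 1/2 → 1/2 — ok.
ΔL = 0, ±1 (not L=0↔0): L: 1 → 3, ΔL = +2 — fails.
ΔJ = 0, ±1 (not J=0↔0): J: 1/2 → 7/2, ΔJ = +3 — fails.
Rule(s) violated: ΔL, ΔJ.

forbidden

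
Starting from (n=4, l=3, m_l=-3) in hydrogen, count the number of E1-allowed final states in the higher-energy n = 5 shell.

E1 requires Δl = ±1, so l_f ∈ {2, 4}; with 0 ≤ l_f ≤ n_f−1 = 4, the allowed l_f values are {2, 4}.
For l_f = 2: m_f ∈ {m_i−1, m_i, m_i+1} ∩ [−2, 2] = {-2} → 1 state.
For l_f = 4: m_f ∈ {m_i−1, m_i, m_i+1} ∩ [−4, 4] = {-4, -3, -2} → 3 states.
Total: 4.

4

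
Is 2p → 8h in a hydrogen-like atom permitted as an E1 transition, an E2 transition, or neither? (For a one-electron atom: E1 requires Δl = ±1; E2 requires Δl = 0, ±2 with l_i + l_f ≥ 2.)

Δl = 5 − 1 = +4; l_i + l_f = 6.
E1 (Δl = ±1): not satisfied.
E2 (Δl = 0,±2, l_i+l_f ≥ 2): not satisfied.

neither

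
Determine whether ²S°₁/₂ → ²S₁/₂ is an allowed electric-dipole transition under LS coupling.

forbidden

Initial level: S=1/2, L=0, J=1/2, parity odd. Final level: S=1/2, L=0, J=1/2, parity even.
Parity must change: odd → even — ✓.
ΔS = 0: S: 1/2 → 1/2 — ✓.
ΔL = 0, ±1 (not L=0↔0): L: 0 → 0, ΔL = +0 — ✗.
ΔJ = 0, ±1 (not J=0↔0): J: 1/2 → 1/2, ΔJ = +0 — ✓.
Rule(s) violated: ΔL.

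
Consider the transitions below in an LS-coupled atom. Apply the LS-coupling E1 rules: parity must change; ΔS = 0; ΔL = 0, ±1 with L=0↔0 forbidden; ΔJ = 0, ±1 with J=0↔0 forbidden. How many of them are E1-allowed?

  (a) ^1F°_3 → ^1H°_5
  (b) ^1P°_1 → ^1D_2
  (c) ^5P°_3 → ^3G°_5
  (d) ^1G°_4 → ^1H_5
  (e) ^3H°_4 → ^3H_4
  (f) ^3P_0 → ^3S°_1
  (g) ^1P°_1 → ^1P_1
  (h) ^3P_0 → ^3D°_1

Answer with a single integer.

(a) forbidden (parity, ΔL, ΔJ fail)
(b) allowed
(c) forbidden (parity, ΔS, ΔL, ΔJ fail)
(d) allowed
(e) allowed
(f) allowed
(g) allowed
(h) allowed
Total allowed: 6 of 8.

6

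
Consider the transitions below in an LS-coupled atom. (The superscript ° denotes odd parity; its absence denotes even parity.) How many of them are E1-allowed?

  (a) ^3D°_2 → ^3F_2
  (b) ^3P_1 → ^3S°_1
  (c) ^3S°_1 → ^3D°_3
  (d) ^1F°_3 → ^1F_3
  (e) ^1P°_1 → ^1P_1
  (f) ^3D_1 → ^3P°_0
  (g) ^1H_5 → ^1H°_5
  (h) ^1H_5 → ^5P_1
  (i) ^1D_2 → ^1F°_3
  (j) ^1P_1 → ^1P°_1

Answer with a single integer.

8

(a) allowed
(b) allowed
(c) forbidden (parity, ΔL, ΔJ fail)
(d) allowed
(e) allowed
(f) allowed
(g) allowed
(h) forbidden (parity, ΔS, ΔL, ΔJ fail)
(i) allowed
(j) allowed
Total allowed: 8 of 10.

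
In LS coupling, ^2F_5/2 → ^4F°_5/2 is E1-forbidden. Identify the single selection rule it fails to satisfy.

the ΔS = 0 rule

Reading off the term symbols: S 1/2→3/2, L 3→3, J 5/2→5/2, parity even→odd.
ΔJ = 0, ±1 (not J=0↔0): J: 5/2 → 5/2, ΔJ = +0 — satisfied.
Parity must change: even → odd — satisfied.
ΔS = 0: S: 1/2 → 3/2 — violated.
ΔL = 0, ±1 (not L=0↔0): L: 3 → 3, ΔL = +0 — satisfied.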